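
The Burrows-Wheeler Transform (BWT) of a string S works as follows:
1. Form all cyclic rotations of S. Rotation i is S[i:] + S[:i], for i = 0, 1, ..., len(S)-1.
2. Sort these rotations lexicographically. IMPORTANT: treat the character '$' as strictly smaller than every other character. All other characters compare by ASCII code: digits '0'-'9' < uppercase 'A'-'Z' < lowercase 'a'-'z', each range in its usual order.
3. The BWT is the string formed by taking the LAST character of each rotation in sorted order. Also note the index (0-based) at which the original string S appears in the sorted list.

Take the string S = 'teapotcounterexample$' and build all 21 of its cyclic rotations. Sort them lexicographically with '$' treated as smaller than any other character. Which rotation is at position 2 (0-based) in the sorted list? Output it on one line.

Answer: apotcounterexample$te

Derivation:
All 21 rotations (rotation i = S[i:]+S[:i]):
  rot[0] = teapotcounterexample$
  rot[1] = eapotcounterexample$t
  rot[2] = apotcounterexample$te
  rot[3] = potcounterexample$tea
  rot[4] = otcounterexample$teap
  rot[5] = tcounterexample$teapo
  rot[6] = counterexample$teapot
  rot[7] = ounterexample$teapotc
  rot[8] = unterexample$teapotco
  rot[9] = nterexample$teapotcou
  rot[10] = terexample$teapotcoun
  rot[11] = erexample$teapotcount
  rot[12] = rexample$teapotcounte
  rot[13] = example$teapotcounter
  rot[14] = xample$teapotcountere
  rot[15] = ample$teapotcounterex
  rot[16] = mple$teapotcounterexa
  rot[17] = ple$teapotcounterexam
  rot[18] = le$teapotcounterexamp
  rot[19] = e$teapotcounterexampl
  rot[20] = $teapotcounterexample
Sorted (with $ < everything):
  sorted[0] = $teapotcounterexample
  sorted[1] = ample$teapotcounterex
  sorted[2] = apotcounterexample$te
  sorted[3] = counterexample$teapot
  sorted[4] = e$teapotcounterexampl
  sorted[5] = eapotcounterexample$t
  sorted[6] = erexample$teapotcount
  sorted[7] = example$teapotcounter
  sorted[8] = le$teapotcounterexamp
  sorted[9] = mple$teapotcounterexa
  sorted[10] = nterexample$teapotcou
  sorted[11] = otcounterexample$teap
  sorted[12] = ounterexample$teapotc
  sorted[13] = ple$teapotcounterexam
  sorted[14] = potcounterexample$tea
  sorted[15] = rexample$teapotcounte
  sorted[16] = tcounterexample$teapo
  sorted[17] = teapotcounterexample$
  sorted[18] = terexample$teapotcoun
  sorted[19] = unterexample$teapotco
  sorted[20] = xample$teapotcountere
sorted[2] = apotcounterexample$te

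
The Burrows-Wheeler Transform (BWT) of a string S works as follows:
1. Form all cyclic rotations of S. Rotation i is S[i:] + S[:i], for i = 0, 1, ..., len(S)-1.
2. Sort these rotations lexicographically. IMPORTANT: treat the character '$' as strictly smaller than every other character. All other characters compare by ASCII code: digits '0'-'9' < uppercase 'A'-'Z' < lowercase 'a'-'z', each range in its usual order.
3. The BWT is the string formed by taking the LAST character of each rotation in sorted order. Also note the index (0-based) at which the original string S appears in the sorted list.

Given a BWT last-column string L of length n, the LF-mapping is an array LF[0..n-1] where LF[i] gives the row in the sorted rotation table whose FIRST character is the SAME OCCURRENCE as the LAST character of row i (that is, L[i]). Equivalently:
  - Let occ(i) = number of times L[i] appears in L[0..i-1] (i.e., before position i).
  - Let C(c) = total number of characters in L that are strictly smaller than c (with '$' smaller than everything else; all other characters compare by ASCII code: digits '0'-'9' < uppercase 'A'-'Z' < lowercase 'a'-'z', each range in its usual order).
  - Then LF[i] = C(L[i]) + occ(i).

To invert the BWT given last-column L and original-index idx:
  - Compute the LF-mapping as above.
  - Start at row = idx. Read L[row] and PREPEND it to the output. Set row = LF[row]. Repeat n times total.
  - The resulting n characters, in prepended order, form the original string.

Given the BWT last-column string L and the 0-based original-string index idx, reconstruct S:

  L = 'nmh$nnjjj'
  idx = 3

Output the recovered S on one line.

Answer: jnjnmhjn$

Derivation:
LF mapping: 6 5 1 0 7 8 2 3 4
Walk LF starting at row 3, prepending L[row]:
  step 1: row=3, L[3]='$', prepend. Next row=LF[3]=0
  step 2: row=0, L[0]='n', prepend. Next row=LF[0]=6
  step 3: row=6, L[6]='j', prepend. Next row=LF[6]=2
  step 4: row=2, L[2]='h', prepend. Next row=LF[2]=1
  step 5: row=1, L[1]='m', prepend. Next row=LF[1]=5
  step 6: row=5, L[5]='n', prepend. Next row=LF[5]=8
  step 7: row=8, L[8]='j', prepend. Next row=LF[8]=4
  step 8: row=4, L[4]='n', prepend. Next row=LF[4]=7
  step 9: row=7, L[7]='j', prepend. Next row=LF[7]=3
Reversed output: jnjnmhjn$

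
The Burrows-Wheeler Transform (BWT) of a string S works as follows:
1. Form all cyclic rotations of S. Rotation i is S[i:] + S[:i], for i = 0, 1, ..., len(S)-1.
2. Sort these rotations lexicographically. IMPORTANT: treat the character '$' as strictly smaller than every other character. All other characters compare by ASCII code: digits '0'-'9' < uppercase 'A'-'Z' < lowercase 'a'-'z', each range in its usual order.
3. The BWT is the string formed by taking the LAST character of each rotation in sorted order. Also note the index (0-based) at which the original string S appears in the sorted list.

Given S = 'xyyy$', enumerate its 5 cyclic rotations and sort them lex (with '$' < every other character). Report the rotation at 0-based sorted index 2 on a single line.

All 5 rotations (rotation i = S[i:]+S[:i]):
  rot[0] = xyyy$
  rot[1] = yyy$x
  rot[2] = yy$xy
  rot[3] = y$xyy
  rot[4] = $xyyy
Sorted (with $ < everything):
  sorted[0] = $xyyy
  sorted[1] = xyyy$
  sorted[2] = y$xyy
  sorted[3] = yy$xy
  sorted[4] = yyy$x
sorted[2] = y$xyy

Answer: y$xyy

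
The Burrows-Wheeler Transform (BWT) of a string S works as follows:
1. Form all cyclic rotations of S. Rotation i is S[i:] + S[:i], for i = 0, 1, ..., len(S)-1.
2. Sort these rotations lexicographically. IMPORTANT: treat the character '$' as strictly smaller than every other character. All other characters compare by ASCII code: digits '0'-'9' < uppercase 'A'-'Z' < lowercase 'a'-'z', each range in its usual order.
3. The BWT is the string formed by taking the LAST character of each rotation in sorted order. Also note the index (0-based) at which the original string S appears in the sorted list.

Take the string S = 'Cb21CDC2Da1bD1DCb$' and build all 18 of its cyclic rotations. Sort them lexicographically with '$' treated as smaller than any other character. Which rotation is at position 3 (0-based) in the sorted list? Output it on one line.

Answer: 1bD1DCb$Cb21CDC2Da

Derivation:
All 18 rotations (rotation i = S[i:]+S[:i]):
  rot[0] = Cb21CDC2Da1bD1DCb$
  rot[1] = b21CDC2Da1bD1DCb$C
  rot[2] = 21CDC2Da1bD1DCb$Cb
  rot[3] = 1CDC2Da1bD1DCb$Cb2
  rot[4] = CDC2Da1bD1DCb$Cb21
  rot[5] = DC2Da1bD1DCb$Cb21C
  rot[6] = C2Da1bD1DCb$Cb21CD
  rot[7] = 2Da1bD1DCb$Cb21CDC
  rot[8] = Da1bD1DCb$Cb21CDC2
  rot[9] = a1bD1DCb$Cb21CDC2D
  rot[10] = 1bD1DCb$Cb21CDC2Da
  rot[11] = bD1DCb$Cb21CDC2Da1
  rot[12] = D1DCb$Cb21CDC2Da1b
  rot[13] = 1DCb$Cb21CDC2Da1bD
  rot[14] = DCb$Cb21CDC2Da1bD1
  rot[15] = Cb$Cb21CDC2Da1bD1D
  rot[16] = b$Cb21CDC2Da1bD1DC
  rot[17] = $Cb21CDC2Da1bD1DCb
Sorted (with $ < everything):
  sorted[0] = $Cb21CDC2Da1bD1DCb
  sorted[1] = 1CDC2Da1bD1DCb$Cb2
  sorted[2] = 1DCb$Cb21CDC2Da1bD
  sorted[3] = 1bD1DCb$Cb21CDC2Da
  sorted[4] = 21CDC2Da1bD1DCb$Cb
  sorted[5] = 2Da1bD1DCb$Cb21CDC
  sorted[6] = C2Da1bD1DCb$Cb21CD
  sorted[7] = CDC2Da1bD1DCb$Cb21
  sorted[8] = Cb$Cb21CDC2Da1bD1D
  sorted[9] = Cb21CDC2Da1bD1DCb$
  sorted[10] = D1DCb$Cb21CDC2Da1b
  sorted[11] = DC2Da1bD1DCb$Cb21C
  sorted[12] = DCb$Cb21CDC2Da1bD1
  sorted[13] = Da1bD1DCb$Cb21CDC2
  sorted[14] = a1bD1DCb$Cb21CDC2D
  sorted[15] = b$Cb21CDC2Da1bD1DC
  sorted[16] = b21CDC2Da1bD1DCb$C
  sorted[17] = bD1DCb$Cb21CDC2Da1
sorted[3] = 1bD1DCb$Cb21CDC2Da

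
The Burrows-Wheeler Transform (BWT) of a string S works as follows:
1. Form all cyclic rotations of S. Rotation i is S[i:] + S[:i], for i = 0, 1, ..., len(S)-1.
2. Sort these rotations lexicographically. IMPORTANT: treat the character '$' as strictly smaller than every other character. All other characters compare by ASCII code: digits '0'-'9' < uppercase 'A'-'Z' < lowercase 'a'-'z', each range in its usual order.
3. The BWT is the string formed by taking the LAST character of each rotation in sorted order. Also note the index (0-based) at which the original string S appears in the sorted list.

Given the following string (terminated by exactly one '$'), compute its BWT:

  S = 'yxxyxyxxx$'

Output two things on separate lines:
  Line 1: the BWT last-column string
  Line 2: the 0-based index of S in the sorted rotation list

All 10 rotations (rotation i = S[i:]+S[:i]):
  rot[0] = yxxyxyxxx$
  rot[1] = xxyxyxxx$y
  rot[2] = xyxyxxx$yx
  rot[3] = yxyxxx$yxx
  rot[4] = xyxxx$yxxy
  rot[5] = yxxx$yxxyx
  rot[6] = xxx$yxxyxy
  rot[7] = xx$yxxyxyx
  rot[8] = x$yxxyxyxx
  rot[9] = $yxxyxyxxx
Sorted (with $ < everything):
  sorted[0] = $yxxyxyxxx  (last char: 'x')
  sorted[1] = x$yxxyxyxx  (last char: 'x')
  sorted[2] = xx$yxxyxyx  (last char: 'x')
  sorted[3] = xxx$yxxyxy  (last char: 'y')
  sorted[4] = xxyxyxxx$y  (last char: 'y')
  sorted[5] = xyxxx$yxxy  (last char: 'y')
  sorted[6] = xyxyxxx$yx  (last char: 'x')
  sorted[7] = yxxx$yxxyx  (last char: 'x')
  sorted[8] = yxxyxyxxx$  (last char: '$')
  sorted[9] = yxyxxx$yxx  (last char: 'x')
Last column: xxxyyyxx$x
Original string S is at sorted index 8

Answer: xxxyyyxx$x
8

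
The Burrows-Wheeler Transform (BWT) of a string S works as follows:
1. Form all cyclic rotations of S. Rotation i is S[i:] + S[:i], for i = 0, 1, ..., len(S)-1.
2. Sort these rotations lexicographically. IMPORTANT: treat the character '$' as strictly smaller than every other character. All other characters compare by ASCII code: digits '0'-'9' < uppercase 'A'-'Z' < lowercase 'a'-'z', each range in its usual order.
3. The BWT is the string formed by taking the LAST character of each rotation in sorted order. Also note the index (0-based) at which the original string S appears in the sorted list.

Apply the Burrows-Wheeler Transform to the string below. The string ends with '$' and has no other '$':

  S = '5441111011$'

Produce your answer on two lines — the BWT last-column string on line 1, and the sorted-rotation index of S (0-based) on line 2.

All 11 rotations (rotation i = S[i:]+S[:i]):
  rot[0] = 5441111011$
  rot[1] = 441111011$5
  rot[2] = 41111011$54
  rot[3] = 1111011$544
  rot[4] = 111011$5441
  rot[5] = 11011$54411
  rot[6] = 1011$544111
  rot[7] = 011$5441111
  rot[8] = 11$54411110
  rot[9] = 1$544111101
  rot[10] = $5441111011
Sorted (with $ < everything):
  sorted[0] = $5441111011  (last char: '1')
  sorted[1] = 011$5441111  (last char: '1')
  sorted[2] = 1$544111101  (last char: '1')
  sorted[3] = 1011$544111  (last char: '1')
  sorted[4] = 11$54411110  (last char: '0')
  sorted[5] = 11011$54411  (last char: '1')
  sorted[6] = 111011$5441  (last char: '1')
  sorted[7] = 1111011$544  (last char: '4')
  sorted[8] = 41111011$54  (last char: '4')
  sorted[9] = 441111011$5  (last char: '5')
  sorted[10] = 5441111011$  (last char: '$')
Last column: 1111011445$
Original string S is at sorted index 10

Answer: 1111011445$
10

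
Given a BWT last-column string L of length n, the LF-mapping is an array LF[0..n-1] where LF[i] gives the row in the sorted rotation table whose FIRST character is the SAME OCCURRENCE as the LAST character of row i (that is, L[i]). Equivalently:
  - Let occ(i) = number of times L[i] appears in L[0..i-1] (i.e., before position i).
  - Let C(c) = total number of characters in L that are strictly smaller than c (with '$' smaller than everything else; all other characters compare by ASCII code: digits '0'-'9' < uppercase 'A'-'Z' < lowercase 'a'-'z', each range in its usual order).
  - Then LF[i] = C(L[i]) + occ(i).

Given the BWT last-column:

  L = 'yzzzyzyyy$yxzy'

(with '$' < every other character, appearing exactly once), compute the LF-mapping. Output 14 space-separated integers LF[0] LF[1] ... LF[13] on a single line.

Answer: 2 9 10 11 3 12 4 5 6 0 7 1 13 8

Derivation:
Char counts: '$':1, 'x':1, 'y':7, 'z':5
C (first-col start): C('$')=0, C('x')=1, C('y')=2, C('z')=9
L[0]='y': occ=0, LF[0]=C('y')+0=2+0=2
L[1]='z': occ=0, LF[1]=C('z')+0=9+0=9
L[2]='z': occ=1, LF[2]=C('z')+1=9+1=10
L[3]='z': occ=2, LF[3]=C('z')+2=9+2=11
L[4]='y': occ=1, LF[4]=C('y')+1=2+1=3
L[5]='z': occ=3, LF[5]=C('z')+3=9+3=12
L[6]='y': occ=2, LF[6]=C('y')+2=2+2=4
L[7]='y': occ=3, LF[7]=C('y')+3=2+3=5
L[8]='y': occ=4, LF[8]=C('y')+4=2+4=6
L[9]='$': occ=0, LF[9]=C('$')+0=0+0=0
L[10]='y': occ=5, LF[10]=C('y')+5=2+5=7
L[11]='x': occ=0, LF[11]=C('x')+0=1+0=1
L[12]='z': occ=4, LF[12]=C('z')+4=9+4=13
L[13]='y': occ=6, LF[13]=C('y')+6=2+6=8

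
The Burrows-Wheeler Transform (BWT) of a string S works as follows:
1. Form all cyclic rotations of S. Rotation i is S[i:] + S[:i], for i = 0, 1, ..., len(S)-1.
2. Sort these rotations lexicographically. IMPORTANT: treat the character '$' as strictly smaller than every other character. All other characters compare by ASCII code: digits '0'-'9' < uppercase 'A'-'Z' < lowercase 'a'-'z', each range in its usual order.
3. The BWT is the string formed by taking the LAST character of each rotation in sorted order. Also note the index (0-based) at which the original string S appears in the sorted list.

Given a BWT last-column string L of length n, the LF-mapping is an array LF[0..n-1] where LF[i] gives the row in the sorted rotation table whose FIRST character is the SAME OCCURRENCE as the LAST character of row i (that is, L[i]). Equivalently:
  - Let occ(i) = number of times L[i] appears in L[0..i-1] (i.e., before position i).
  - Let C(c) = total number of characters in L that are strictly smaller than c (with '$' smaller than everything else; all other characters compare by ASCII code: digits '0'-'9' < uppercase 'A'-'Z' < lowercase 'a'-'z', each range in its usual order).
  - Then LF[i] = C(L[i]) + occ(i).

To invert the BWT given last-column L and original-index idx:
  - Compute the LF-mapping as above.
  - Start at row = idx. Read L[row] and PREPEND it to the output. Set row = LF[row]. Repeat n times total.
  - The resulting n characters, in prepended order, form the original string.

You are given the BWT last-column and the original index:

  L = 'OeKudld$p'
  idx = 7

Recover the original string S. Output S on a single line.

LF mapping: 2 5 1 8 3 6 4 0 7
Walk LF starting at row 7, prepending L[row]:
  step 1: row=7, L[7]='$', prepend. Next row=LF[7]=0
  step 2: row=0, L[0]='O', prepend. Next row=LF[0]=2
  step 3: row=2, L[2]='K', prepend. Next row=LF[2]=1
  step 4: row=1, L[1]='e', prepend. Next row=LF[1]=5
  step 5: row=5, L[5]='l', prepend. Next row=LF[5]=6
  step 6: row=6, L[6]='d', prepend. Next row=LF[6]=4
  step 7: row=4, L[4]='d', prepend. Next row=LF[4]=3
  step 8: row=3, L[3]='u', prepend. Next row=LF[3]=8
  step 9: row=8, L[8]='p', prepend. Next row=LF[8]=7
Reversed output: puddleKO$

Answer: puddleKO$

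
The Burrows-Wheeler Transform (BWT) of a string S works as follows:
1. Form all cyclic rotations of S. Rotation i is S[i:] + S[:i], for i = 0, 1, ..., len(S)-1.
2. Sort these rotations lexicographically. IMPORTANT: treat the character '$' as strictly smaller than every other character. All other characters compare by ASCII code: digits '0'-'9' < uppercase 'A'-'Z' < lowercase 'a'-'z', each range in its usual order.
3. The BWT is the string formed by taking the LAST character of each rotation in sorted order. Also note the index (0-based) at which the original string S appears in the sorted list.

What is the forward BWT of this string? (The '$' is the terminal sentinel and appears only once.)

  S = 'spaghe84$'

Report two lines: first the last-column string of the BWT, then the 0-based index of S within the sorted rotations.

Answer: 48ephags$
8

Derivation:
All 9 rotations (rotation i = S[i:]+S[:i]):
  rot[0] = spaghe84$
  rot[1] = paghe84$s
  rot[2] = aghe84$sp
  rot[3] = ghe84$spa
  rot[4] = he84$spag
  rot[5] = e84$spagh
  rot[6] = 84$spaghe
  rot[7] = 4$spaghe8
  rot[8] = $spaghe84
Sorted (with $ < everything):
  sorted[0] = $spaghe84  (last char: '4')
  sorted[1] = 4$spaghe8  (last char: '8')
  sorted[2] = 84$spaghe  (last char: 'e')
  sorted[3] = aghe84$sp  (last char: 'p')
  sorted[4] = e84$spagh  (last char: 'h')
  sorted[5] = ghe84$spa  (last char: 'a')
  sorted[6] = he84$spag  (last char: 'g')
  sorted[7] = paghe84$s  (last char: 's')
  sorted[8] = spaghe84$  (last char: '$')
Last column: 48ephags$
Original string S is at sorted index 8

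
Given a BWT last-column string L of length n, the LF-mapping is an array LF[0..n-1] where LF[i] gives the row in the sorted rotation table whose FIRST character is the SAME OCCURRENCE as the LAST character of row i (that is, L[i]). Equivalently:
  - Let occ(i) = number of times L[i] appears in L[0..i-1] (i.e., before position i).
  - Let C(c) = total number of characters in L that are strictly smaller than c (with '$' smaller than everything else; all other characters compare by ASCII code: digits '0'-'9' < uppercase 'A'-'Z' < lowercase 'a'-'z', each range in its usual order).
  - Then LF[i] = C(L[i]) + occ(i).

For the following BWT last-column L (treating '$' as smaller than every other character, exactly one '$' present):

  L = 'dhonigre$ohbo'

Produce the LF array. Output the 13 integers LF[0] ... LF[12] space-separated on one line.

Char counts: '$':1, 'b':1, 'd':1, 'e':1, 'g':1, 'h':2, 'i':1, 'n':1, 'o':3, 'r':1
C (first-col start): C('$')=0, C('b')=1, C('d')=2, C('e')=3, C('g')=4, C('h')=5, C('i')=7, C('n')=8, C('o')=9, C('r')=12
L[0]='d': occ=0, LF[0]=C('d')+0=2+0=2
L[1]='h': occ=0, LF[1]=C('h')+0=5+0=5
L[2]='o': occ=0, LF[2]=C('o')+0=9+0=9
L[3]='n': occ=0, LF[3]=C('n')+0=8+0=8
L[4]='i': occ=0, LF[4]=C('i')+0=7+0=7
L[5]='g': occ=0, LF[5]=C('g')+0=4+0=4
L[6]='r': occ=0, LF[6]=C('r')+0=12+0=12
L[7]='e': occ=0, LF[7]=C('e')+0=3+0=3
L[8]='$': occ=0, LF[8]=C('$')+0=0+0=0
L[9]='o': occ=1, LF[9]=C('o')+1=9+1=10
L[10]='h': occ=1, LF[10]=C('h')+1=5+1=6
L[11]='b': occ=0, LF[11]=C('b')+0=1+0=1
L[12]='o': occ=2, LF[12]=C('o')+2=9+2=11

Answer: 2 5 9 8 7 4 12 3 0 10 6 1 11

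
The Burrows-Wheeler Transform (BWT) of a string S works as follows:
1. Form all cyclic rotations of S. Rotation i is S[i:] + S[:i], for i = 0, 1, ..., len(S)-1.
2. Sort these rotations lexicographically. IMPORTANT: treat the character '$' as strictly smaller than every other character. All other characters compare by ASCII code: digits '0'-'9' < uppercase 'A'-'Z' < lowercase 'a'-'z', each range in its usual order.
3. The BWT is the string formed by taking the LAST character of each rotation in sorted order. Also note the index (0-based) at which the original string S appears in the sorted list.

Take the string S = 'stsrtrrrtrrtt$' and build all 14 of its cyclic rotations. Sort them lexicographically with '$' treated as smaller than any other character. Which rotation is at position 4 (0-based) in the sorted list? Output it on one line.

Answer: rtrrrtrrtt$sts

Derivation:
All 14 rotations (rotation i = S[i:]+S[:i]):
  rot[0] = stsrtrrrtrrtt$
  rot[1] = tsrtrrrtrrtt$s
  rot[2] = srtrrrtrrtt$st
  rot[3] = rtrrrtrrtt$sts
  rot[4] = trrrtrrtt$stsr
  rot[5] = rrrtrrtt$stsrt
  rot[6] = rrtrrtt$stsrtr
  rot[7] = rtrrtt$stsrtrr
  rot[8] = trrtt$stsrtrrr
  rot[9] = rrtt$stsrtrrrt
  rot[10] = rtt$stsrtrrrtr
  rot[11] = tt$stsrtrrrtrr
  rot[12] = t$stsrtrrrtrrt
  rot[13] = $stsrtrrrtrrtt
Sorted (with $ < everything):
  sorted[0] = $stsrtrrrtrrtt
  sorted[1] = rrrtrrtt$stsrt
  sorted[2] = rrtrrtt$stsrtr
  sorted[3] = rrtt$stsrtrrrt
  sorted[4] = rtrrrtrrtt$sts
  sorted[5] = rtrrtt$stsrtrr
  sorted[6] = rtt$stsrtrrrtr
  sorted[7] = srtrrrtrrtt$st
  sorted[8] = stsrtrrrtrrtt$
  sorted[9] = t$stsrtrrrtrrt
  sorted[10] = trrrtrrtt$stsr
  sorted[11] = trrtt$stsrtrrr
  sorted[12] = tsrtrrrtrrtt$s
  sorted[13] = tt$stsrtrrrtrr
sorted[4] = rtrrrtrrtt$sts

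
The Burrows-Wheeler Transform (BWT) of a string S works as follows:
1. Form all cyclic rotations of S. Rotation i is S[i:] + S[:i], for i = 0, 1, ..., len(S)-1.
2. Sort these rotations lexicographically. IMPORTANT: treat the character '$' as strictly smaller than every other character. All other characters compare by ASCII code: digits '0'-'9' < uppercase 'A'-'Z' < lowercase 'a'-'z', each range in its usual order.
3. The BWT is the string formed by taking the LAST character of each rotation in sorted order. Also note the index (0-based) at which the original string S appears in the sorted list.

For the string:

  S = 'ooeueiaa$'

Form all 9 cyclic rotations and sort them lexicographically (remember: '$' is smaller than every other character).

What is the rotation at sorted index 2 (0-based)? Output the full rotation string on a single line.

Answer: aa$ooeuei

Derivation:
All 9 rotations (rotation i = S[i:]+S[:i]):
  rot[0] = ooeueiaa$
  rot[1] = oeueiaa$o
  rot[2] = eueiaa$oo
  rot[3] = ueiaa$ooe
  rot[4] = eiaa$ooeu
  rot[5] = iaa$ooeue
  rot[6] = aa$ooeuei
  rot[7] = a$ooeueia
  rot[8] = $ooeueiaa
Sorted (with $ < everything):
  sorted[0] = $ooeueiaa
  sorted[1] = a$ooeueia
  sorted[2] = aa$ooeuei
  sorted[3] = eiaa$ooeu
  sorted[4] = eueiaa$oo
  sorted[5] = iaa$ooeue
  sorted[6] = oeueiaa$o
  sorted[7] = ooeueiaa$
  sorted[8] = ueiaa$ooe
sorted[2] = aa$ooeuei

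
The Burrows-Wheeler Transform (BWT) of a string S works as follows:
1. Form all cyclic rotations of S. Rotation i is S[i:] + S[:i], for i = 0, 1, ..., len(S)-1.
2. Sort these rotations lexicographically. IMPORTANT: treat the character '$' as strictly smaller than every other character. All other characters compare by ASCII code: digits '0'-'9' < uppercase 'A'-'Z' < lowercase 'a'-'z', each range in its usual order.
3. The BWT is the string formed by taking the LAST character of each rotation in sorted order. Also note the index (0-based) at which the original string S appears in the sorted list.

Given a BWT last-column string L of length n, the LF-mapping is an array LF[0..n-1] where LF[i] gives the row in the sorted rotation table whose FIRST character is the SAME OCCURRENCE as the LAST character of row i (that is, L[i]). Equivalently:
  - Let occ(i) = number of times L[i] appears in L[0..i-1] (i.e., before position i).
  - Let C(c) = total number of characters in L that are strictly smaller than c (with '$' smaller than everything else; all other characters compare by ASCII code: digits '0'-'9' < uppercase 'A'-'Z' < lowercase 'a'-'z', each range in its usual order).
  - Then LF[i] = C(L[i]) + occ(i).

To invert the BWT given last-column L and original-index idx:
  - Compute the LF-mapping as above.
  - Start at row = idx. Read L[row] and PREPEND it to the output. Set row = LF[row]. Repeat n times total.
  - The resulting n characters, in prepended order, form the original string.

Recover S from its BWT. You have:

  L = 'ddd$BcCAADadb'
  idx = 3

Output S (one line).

LF mapping: 9 10 11 0 3 8 4 1 2 5 6 12 7
Walk LF starting at row 3, prepending L[row]:
  step 1: row=3, L[3]='$', prepend. Next row=LF[3]=0
  step 2: row=0, L[0]='d', prepend. Next row=LF[0]=9
  step 3: row=9, L[9]='D', prepend. Next row=LF[9]=5
  step 4: row=5, L[5]='c', prepend. Next row=LF[5]=8
  step 5: row=8, L[8]='A', prepend. Next row=LF[8]=2
  step 6: row=2, L[2]='d', prepend. Next row=LF[2]=11
  step 7: row=11, L[11]='d', prepend. Next row=LF[11]=12
  step 8: row=12, L[12]='b', prepend. Next row=LF[12]=7
  step 9: row=7, L[7]='A', prepend. Next row=LF[7]=1
  step 10: row=1, L[1]='d', prepend. Next row=LF[1]=10
  step 11: row=10, L[10]='a', prepend. Next row=LF[10]=6
  step 12: row=6, L[6]='C', prepend. Next row=LF[6]=4
  step 13: row=4, L[4]='B', prepend. Next row=LF[4]=3
Reversed output: BCadAbddAcDd$

Answer: BCadAbddAcDd$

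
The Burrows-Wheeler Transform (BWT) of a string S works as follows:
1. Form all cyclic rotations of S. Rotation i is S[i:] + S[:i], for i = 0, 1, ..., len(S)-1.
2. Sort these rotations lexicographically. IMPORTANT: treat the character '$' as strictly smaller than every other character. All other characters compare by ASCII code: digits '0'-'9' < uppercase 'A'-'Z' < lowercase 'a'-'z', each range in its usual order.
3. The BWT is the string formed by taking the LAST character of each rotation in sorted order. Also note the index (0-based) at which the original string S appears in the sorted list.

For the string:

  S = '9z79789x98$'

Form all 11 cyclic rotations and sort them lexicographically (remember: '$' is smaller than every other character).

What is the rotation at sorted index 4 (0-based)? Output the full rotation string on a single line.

Answer: 89x98$9z797

Derivation:
All 11 rotations (rotation i = S[i:]+S[:i]):
  rot[0] = 9z79789x98$
  rot[1] = z79789x98$9
  rot[2] = 79789x98$9z
  rot[3] = 9789x98$9z7
  rot[4] = 789x98$9z79
  rot[5] = 89x98$9z797
  rot[6] = 9x98$9z7978
  rot[7] = x98$9z79789
  rot[8] = 98$9z79789x
  rot[9] = 8$9z79789x9
  rot[10] = $9z79789x98
Sorted (with $ < everything):
  sorted[0] = $9z79789x98
  sorted[1] = 789x98$9z79
  sorted[2] = 79789x98$9z
  sorted[3] = 8$9z79789x9
  sorted[4] = 89x98$9z797
  sorted[5] = 9789x98$9z7
  sorted[6] = 98$9z79789x
  sorted[7] = 9x98$9z7978
  sorted[8] = 9z79789x98$
  sorted[9] = x98$9z79789
  sorted[10] = z79789x98$9
sorted[4] = 89x98$9z797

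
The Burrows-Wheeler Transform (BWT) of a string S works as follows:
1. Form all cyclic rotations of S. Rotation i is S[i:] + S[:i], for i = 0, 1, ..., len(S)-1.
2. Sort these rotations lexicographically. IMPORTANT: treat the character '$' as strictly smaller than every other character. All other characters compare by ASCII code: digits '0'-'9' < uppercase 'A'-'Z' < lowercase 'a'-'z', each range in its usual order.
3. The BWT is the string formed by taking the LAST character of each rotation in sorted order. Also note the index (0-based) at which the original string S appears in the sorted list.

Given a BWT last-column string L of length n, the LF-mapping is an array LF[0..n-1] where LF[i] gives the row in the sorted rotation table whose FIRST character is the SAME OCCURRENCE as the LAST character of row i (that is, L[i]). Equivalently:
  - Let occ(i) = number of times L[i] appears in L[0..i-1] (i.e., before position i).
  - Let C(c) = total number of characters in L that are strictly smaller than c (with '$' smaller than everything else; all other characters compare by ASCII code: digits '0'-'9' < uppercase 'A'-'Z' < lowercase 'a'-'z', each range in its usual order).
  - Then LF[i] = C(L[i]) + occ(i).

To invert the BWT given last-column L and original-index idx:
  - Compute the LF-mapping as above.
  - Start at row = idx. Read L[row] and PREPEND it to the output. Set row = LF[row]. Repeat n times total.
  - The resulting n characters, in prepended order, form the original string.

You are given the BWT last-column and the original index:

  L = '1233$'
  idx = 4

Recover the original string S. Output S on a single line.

Answer: 3321$

Derivation:
LF mapping: 1 2 3 4 0
Walk LF starting at row 4, prepending L[row]:
  step 1: row=4, L[4]='$', prepend. Next row=LF[4]=0
  step 2: row=0, L[0]='1', prepend. Next row=LF[0]=1
  step 3: row=1, L[1]='2', prepend. Next row=LF[1]=2
  step 4: row=2, L[2]='3', prepend. Next row=LF[2]=3
  step 5: row=3, L[3]='3', prepend. Next row=LF[3]=4
Reversed output: 3321$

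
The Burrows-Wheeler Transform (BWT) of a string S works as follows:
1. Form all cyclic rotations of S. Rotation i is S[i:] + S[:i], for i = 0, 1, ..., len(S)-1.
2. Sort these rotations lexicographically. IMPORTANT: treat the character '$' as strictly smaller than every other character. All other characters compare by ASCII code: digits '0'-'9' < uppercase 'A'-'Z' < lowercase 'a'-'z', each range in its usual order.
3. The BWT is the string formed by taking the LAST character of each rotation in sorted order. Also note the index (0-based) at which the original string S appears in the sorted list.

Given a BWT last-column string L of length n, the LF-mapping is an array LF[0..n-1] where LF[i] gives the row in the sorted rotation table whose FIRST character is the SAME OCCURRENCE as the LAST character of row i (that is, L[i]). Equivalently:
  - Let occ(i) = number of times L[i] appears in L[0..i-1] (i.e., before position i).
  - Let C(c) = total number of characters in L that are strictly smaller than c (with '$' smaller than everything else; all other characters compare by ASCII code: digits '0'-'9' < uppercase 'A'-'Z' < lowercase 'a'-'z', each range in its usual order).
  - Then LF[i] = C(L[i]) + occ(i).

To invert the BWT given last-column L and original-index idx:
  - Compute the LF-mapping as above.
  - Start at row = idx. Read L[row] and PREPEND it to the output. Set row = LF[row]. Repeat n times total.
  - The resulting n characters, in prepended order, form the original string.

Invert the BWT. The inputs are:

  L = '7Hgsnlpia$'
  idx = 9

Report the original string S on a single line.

LF mapping: 1 2 4 9 7 6 8 5 3 0
Walk LF starting at row 9, prepending L[row]:
  step 1: row=9, L[9]='$', prepend. Next row=LF[9]=0
  step 2: row=0, L[0]='7', prepend. Next row=LF[0]=1
  step 3: row=1, L[1]='H', prepend. Next row=LF[1]=2
  step 4: row=2, L[2]='g', prepend. Next row=LF[2]=4
  step 5: row=4, L[4]='n', prepend. Next row=LF[4]=7
  step 6: row=7, L[7]='i', prepend. Next row=LF[7]=5
  step 7: row=5, L[5]='l', prepend. Next row=LF[5]=6
  step 8: row=6, L[6]='p', prepend. Next row=LF[6]=8
  step 9: row=8, L[8]='a', prepend. Next row=LF[8]=3
  step 10: row=3, L[3]='s', prepend. Next row=LF[3]=9
Reversed output: saplingH7$

Answer: saplingH7$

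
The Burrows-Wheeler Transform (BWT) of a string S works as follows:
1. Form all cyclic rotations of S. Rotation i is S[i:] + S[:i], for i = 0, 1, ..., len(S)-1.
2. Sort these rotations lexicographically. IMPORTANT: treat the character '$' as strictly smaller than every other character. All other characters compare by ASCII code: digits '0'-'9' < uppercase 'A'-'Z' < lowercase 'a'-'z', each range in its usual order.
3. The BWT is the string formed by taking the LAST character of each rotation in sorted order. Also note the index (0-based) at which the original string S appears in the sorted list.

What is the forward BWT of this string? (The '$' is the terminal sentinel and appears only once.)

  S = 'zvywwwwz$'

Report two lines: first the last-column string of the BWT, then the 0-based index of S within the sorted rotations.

Answer: zzywwwvw$
8

Derivation:
All 9 rotations (rotation i = S[i:]+S[:i]):
  rot[0] = zvywwwwz$
  rot[1] = vywwwwz$z
  rot[2] = ywwwwz$zv
  rot[3] = wwwwz$zvy
  rot[4] = wwwz$zvyw
  rot[5] = wwz$zvyww
  rot[6] = wz$zvywww
  rot[7] = z$zvywwww
  rot[8] = $zvywwwwz
Sorted (with $ < everything):
  sorted[0] = $zvywwwwz  (last char: 'z')
  sorted[1] = vywwwwz$z  (last char: 'z')
  sorted[2] = wwwwz$zvy  (last char: 'y')
  sorted[3] = wwwz$zvyw  (last char: 'w')
  sorted[4] = wwz$zvyww  (last char: 'w')
  sorted[5] = wz$zvywww  (last char: 'w')
  sorted[6] = ywwwwz$zv  (last char: 'v')
  sorted[7] = z$zvywwww  (last char: 'w')
  sorted[8] = zvywwwwz$  (last char: '$')
Last column: zzywwwvw$
Original string S is at sorted index 8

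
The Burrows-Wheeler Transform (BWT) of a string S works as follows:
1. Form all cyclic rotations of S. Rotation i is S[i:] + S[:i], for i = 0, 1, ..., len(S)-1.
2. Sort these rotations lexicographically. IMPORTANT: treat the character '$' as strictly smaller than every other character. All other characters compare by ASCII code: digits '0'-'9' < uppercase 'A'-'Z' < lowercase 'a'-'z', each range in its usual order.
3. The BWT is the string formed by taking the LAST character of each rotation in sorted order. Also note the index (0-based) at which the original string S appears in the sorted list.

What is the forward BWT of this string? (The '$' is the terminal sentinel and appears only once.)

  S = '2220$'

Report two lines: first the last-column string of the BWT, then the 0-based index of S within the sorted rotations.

Answer: 0222$
4

Derivation:
All 5 rotations (rotation i = S[i:]+S[:i]):
  rot[0] = 2220$
  rot[1] = 220$2
  rot[2] = 20$22
  rot[3] = 0$222
  rot[4] = $2220
Sorted (with $ < everything):
  sorted[0] = $2220  (last char: '0')
  sorted[1] = 0$222  (last char: '2')
  sorted[2] = 20$22  (last char: '2')
  sorted[3] = 220$2  (last char: '2')
  sorted[4] = 2220$  (last char: '$')
Last column: 0222$
Original string S is at sorted index 4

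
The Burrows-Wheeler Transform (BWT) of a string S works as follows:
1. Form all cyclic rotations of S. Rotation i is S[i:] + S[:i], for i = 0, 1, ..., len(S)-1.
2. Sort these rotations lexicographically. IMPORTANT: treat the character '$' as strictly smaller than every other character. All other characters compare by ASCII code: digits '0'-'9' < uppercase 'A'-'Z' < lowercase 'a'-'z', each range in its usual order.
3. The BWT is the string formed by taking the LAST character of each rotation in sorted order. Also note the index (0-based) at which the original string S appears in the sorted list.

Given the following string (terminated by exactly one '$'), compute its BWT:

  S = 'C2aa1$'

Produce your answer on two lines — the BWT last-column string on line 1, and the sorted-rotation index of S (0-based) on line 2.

All 6 rotations (rotation i = S[i:]+S[:i]):
  rot[0] = C2aa1$
  rot[1] = 2aa1$C
  rot[2] = aa1$C2
  rot[3] = a1$C2a
  rot[4] = 1$C2aa
  rot[5] = $C2aa1
Sorted (with $ < everything):
  sorted[0] = $C2aa1  (last char: '1')
  sorted[1] = 1$C2aa  (last char: 'a')
  sorted[2] = 2aa1$C  (last char: 'C')
  sorted[3] = C2aa1$  (last char: '$')
  sorted[4] = a1$C2a  (last char: 'a')
  sorted[5] = aa1$C2  (last char: '2')
Last column: 1aC$a2
Original string S is at sorted index 3

Answer: 1aC$a2
3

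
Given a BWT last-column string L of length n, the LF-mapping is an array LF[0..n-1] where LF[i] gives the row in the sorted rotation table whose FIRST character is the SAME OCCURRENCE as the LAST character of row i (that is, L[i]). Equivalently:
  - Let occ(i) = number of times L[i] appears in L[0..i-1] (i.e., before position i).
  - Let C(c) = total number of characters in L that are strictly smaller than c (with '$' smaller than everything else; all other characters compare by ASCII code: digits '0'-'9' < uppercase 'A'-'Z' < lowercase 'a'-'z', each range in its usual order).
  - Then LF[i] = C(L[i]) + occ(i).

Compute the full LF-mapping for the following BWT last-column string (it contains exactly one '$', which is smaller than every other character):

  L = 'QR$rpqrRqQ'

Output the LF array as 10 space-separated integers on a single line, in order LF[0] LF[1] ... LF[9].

Char counts: '$':1, 'Q':2, 'R':2, 'p':1, 'q':2, 'r':2
C (first-col start): C('$')=0, C('Q')=1, C('R')=3, C('p')=5, C('q')=6, C('r')=8
L[0]='Q': occ=0, LF[0]=C('Q')+0=1+0=1
L[1]='R': occ=0, LF[1]=C('R')+0=3+0=3
L[2]='$': occ=0, LF[2]=C('$')+0=0+0=0
L[3]='r': occ=0, LF[3]=C('r')+0=8+0=8
L[4]='p': occ=0, LF[4]=C('p')+0=5+0=5
L[5]='q': occ=0, LF[5]=C('q')+0=6+0=6
L[6]='r': occ=1, LF[6]=C('r')+1=8+1=9
L[7]='R': occ=1, LF[7]=C('R')+1=3+1=4
L[8]='q': occ=1, LF[8]=C('q')+1=6+1=7
L[9]='Q': occ=1, LF[9]=C('Q')+1=1+1=2

Answer: 1 3 0 8 5 6 9 4 7 2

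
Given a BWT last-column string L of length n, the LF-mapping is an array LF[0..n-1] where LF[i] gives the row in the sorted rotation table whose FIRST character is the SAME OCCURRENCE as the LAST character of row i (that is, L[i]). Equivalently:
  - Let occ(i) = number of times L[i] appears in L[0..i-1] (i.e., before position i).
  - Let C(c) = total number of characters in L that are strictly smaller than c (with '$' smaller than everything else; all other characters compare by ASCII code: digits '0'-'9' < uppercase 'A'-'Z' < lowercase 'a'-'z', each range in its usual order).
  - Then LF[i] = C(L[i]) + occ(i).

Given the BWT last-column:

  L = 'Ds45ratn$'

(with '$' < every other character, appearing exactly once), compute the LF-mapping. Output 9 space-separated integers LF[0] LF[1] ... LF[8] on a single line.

Answer: 3 7 1 2 6 4 8 5 0

Derivation:
Char counts: '$':1, '4':1, '5':1, 'D':1, 'a':1, 'n':1, 'r':1, 's':1, 't':1
C (first-col start): C('$')=0, C('4')=1, C('5')=2, C('D')=3, C('a')=4, C('n')=5, C('r')=6, C('s')=7, C('t')=8
L[0]='D': occ=0, LF[0]=C('D')+0=3+0=3
L[1]='s': occ=0, LF[1]=C('s')+0=7+0=7
L[2]='4': occ=0, LF[2]=C('4')+0=1+0=1
L[3]='5': occ=0, LF[3]=C('5')+0=2+0=2
L[4]='r': occ=0, LF[4]=C('r')+0=6+0=6
L[5]='a': occ=0, LF[5]=C('a')+0=4+0=4
L[6]='t': occ=0, LF[6]=C('t')+0=8+0=8
L[7]='n': occ=0, LF[7]=C('n')+0=5+0=5
L[8]='$': occ=0, LF[8]=C('$')+0=0+0=0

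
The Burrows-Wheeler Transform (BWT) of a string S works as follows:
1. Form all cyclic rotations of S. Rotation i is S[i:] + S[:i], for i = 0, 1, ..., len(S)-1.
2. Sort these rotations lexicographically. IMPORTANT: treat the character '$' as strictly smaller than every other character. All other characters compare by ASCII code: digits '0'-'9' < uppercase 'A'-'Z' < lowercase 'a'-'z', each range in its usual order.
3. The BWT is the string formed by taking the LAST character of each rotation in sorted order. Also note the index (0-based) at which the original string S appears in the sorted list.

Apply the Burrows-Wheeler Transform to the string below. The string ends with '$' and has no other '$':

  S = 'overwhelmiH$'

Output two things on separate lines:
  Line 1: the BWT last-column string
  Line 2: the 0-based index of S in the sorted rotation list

All 12 rotations (rotation i = S[i:]+S[:i]):
  rot[0] = overwhelmiH$
  rot[1] = verwhelmiH$o
  rot[2] = erwhelmiH$ov
  rot[3] = rwhelmiH$ove
  rot[4] = whelmiH$over
  rot[5] = helmiH$overw
  rot[6] = elmiH$overwh
  rot[7] = lmiH$overwhe
  rot[8] = miH$overwhel
  rot[9] = iH$overwhelm
  rot[10] = H$overwhelmi
  rot[11] = $overwhelmiH
Sorted (with $ < everything):
  sorted[0] = $overwhelmiH  (last char: 'H')
  sorted[1] = H$overwhelmi  (last char: 'i')
  sorted[2] = elmiH$overwh  (last char: 'h')
  sorted[3] = erwhelmiH$ov  (last char: 'v')
  sorted[4] = helmiH$overw  (last char: 'w')
  sorted[5] = iH$overwhelm  (last char: 'm')
  sorted[6] = lmiH$overwhe  (last char: 'e')
  sorted[7] = miH$overwhel  (last char: 'l')
  sorted[8] = overwhelmiH$  (last char: '$')
  sorted[9] = rwhelmiH$ove  (last char: 'e')
  sorted[10] = verwhelmiH$o  (last char: 'o')
  sorted[11] = whelmiH$over  (last char: 'r')
Last column: Hihvwmel$eor
Original string S is at sorted index 8

Answer: Hihvwmel$eor
8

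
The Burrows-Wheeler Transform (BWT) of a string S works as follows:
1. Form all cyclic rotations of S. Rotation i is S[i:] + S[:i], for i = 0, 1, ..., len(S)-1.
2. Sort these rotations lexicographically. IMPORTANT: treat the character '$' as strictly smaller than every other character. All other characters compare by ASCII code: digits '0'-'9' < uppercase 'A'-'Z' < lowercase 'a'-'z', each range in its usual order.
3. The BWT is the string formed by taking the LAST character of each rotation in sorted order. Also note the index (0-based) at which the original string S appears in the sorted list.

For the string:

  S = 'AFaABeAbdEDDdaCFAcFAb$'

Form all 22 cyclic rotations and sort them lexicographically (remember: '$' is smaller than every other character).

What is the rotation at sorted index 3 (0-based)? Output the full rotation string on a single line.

All 22 rotations (rotation i = S[i:]+S[:i]):
  rot[0] = AFaABeAbdEDDdaCFAcFAb$
  rot[1] = FaABeAbdEDDdaCFAcFAb$A
  rot[2] = aABeAbdEDDdaCFAcFAb$AF
  rot[3] = ABeAbdEDDdaCFAcFAb$AFa
  rot[4] = BeAbdEDDdaCFAcFAb$AFaA
  rot[5] = eAbdEDDdaCFAcFAb$AFaAB
  rot[6] = AbdEDDdaCFAcFAb$AFaABe
  rot[7] = bdEDDdaCFAcFAb$AFaABeA
  rot[8] = dEDDdaCFAcFAb$AFaABeAb
  rot[9] = EDDdaCFAcFAb$AFaABeAbd
  rot[10] = DDdaCFAcFAb$AFaABeAbdE
  rot[11] = DdaCFAcFAb$AFaABeAbdED
  rot[12] = daCFAcFAb$AFaABeAbdEDD
  rot[13] = aCFAcFAb$AFaABeAbdEDDd
  rot[14] = CFAcFAb$AFaABeAbdEDDda
  rot[15] = FAcFAb$AFaABeAbdEDDdaC
  rot[16] = AcFAb$AFaABeAbdEDDdaCF
  rot[17] = cFAb$AFaABeAbdEDDdaCFA
  rot[18] = FAb$AFaABeAbdEDDdaCFAc
  rot[19] = Ab$AFaABeAbdEDDdaCFAcF
  rot[20] = b$AFaABeAbdEDDdaCFAcFA
  rot[21] = $AFaABeAbdEDDdaCFAcFAb
Sorted (with $ < everything):
  sorted[0] = $AFaABeAbdEDDdaCFAcFAb
  sorted[1] = ABeAbdEDDdaCFAcFAb$AFa
  sorted[2] = AFaABeAbdEDDdaCFAcFAb$
  sorted[3] = Ab$AFaABeAbdEDDdaCFAcF
  sorted[4] = AbdEDDdaCFAcFAb$AFaABe
  sorted[5] = AcFAb$AFaABeAbdEDDdaCF
  sorted[6] = BeAbdEDDdaCFAcFAb$AFaA
  sorted[7] = CFAcFAb$AFaABeAbdEDDda
  sorted[8] = DDdaCFAcFAb$AFaABeAbdE
  sorted[9] = DdaCFAcFAb$AFaABeAbdED
  sorted[10] = EDDdaCFAcFAb$AFaABeAbd
  sorted[11] = FAb$AFaABeAbdEDDdaCFAc
  sorted[12] = FAcFAb$AFaABeAbdEDDdaC
  sorted[13] = FaABeAbdEDDdaCFAcFAb$A
  sorted[14] = aABeAbdEDDdaCFAcFAb$AF
  sorted[15] = aCFAcFAb$AFaABeAbdEDDd
  sorted[16] = b$AFaABeAbdEDDdaCFAcFA
  sorted[17] = bdEDDdaCFAcFAb$AFaABeA
  sorted[18] = cFAb$AFaABeAbdEDDdaCFA
  sorted[19] = dEDDdaCFAcFAb$AFaABeAb
  sorted[20] = daCFAcFAb$AFaABeAbdEDD
  sorted[21] = eAbdEDDdaCFAcFAb$AFaAB
sorted[3] = Ab$AFaABeAbdEDDdaCFAcF

Answer: Ab$AFaABeAbdEDDdaCFAcF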